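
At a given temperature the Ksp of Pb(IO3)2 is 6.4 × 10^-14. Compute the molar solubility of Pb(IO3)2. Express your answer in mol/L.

2.5 × 10^-5 M

Pb(IO3)2(s) ⇌ Pb^2+(aq) + 2 IO3^-(aq)
Ksp = [Pb^2+][IO3^-]^2
If s mol/L of Pb(IO3)2 dissolves, [Pb^2+] = s and [IO3^-] = 2s.
Ksp = s(2s)^2 = 4s^3
s = (6.4 × 10^-14 / 4)^(1/3) = 2.5 × 10^-5 M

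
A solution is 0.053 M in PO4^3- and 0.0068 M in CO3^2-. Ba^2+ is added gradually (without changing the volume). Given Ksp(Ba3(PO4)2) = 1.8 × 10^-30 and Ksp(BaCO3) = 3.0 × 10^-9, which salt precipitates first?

Ba3(PO4)2

Precipitation of each salt starts when its ion product equals its Ksp.
For Ba3(PO4)2: 1.8 × 10^-30 = (0.053)^2 × [Ba^2+]^3  ⇒  [Ba^2+] = 8.6 × 10^-10 M.
For BaCO3: 3.0 × 10^-9 = 0.0068 × [Ba^2+]  ⇒  [Ba^2+] = 4.4 × 10^-7 M.
The salt with the lower threshold [Ba^2+] precipitates first: Ba3(PO4)2.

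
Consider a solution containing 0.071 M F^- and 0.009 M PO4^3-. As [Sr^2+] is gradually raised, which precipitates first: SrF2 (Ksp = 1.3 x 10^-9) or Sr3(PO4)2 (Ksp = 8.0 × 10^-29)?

Each salt begins to precipitate when Q = Ksp, i.e. when [Sr^2+] reaches its threshold.
For SrF2: 1.3 x 10^-9 = (0.071)^2 × [Sr^2+]  ⇒  [Sr^2+] = 2.6 x 10^-7 M.
For Sr3(PO4)2: 8.0 × 10^-29 = (0.009)^2 × [Sr^2+]^3  ⇒  [Sr^2+] = 1.0 x 10^-8 M.
The salt with the lower threshold [Sr^2+] precipitates first: Sr3(PO4)2.

Sr3(PO4)2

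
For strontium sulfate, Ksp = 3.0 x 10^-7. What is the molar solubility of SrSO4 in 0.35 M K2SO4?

s = 8.6e-7 M

SrSO4(s) <=> Sr^2+ + SO4^2-
Ksp = [Sr^2+][SO4^2-]
Let s be the molar solubility in this solution. [Sr^2+] = s, [SO4^2-] = 0.35 + s ≈ 0.35 (since SO4^2- from K2SO4 dominates).
Ksp ≈ s × 0.35
s = 8.6 × 10^-7 M
Check: s = 8.6 x 10^-7 ≪ 0.35, so the approximation is valid.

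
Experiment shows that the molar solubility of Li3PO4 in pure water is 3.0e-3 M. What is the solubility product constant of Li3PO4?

2.2e-9

Li3PO4(s) ⇌ 3 Li^+(aq) + PO4^3-(aq)
If s mol/L of Li3PO4 dissolves, [Li^+] = 3s and [PO4^3-] = s.
Ksp = [Li^+]^3[PO4^3-]
So Ksp = (3s)^3 × s = 27s^4
With s = 3.0 × 10^-3: Ksp = 2.2 × 10^-9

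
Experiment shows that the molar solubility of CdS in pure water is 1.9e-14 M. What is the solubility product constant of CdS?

CdS(s) <=> Cd^2+(aq) + S^2-(aq)
With molar solubility s: [Cd^2+] = s, [S^2-] = s.
Ksp = [Cd^2+][S^2-]
Ksp = (s)(s) = s^2
Ksp = (1.9 × 10^-14)^2 = 3.6 x 10^-28

Ksp = 3.6 x 10^-28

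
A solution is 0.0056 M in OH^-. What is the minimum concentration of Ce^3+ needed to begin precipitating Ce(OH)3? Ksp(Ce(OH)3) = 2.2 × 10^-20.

[Ce^3+] ≈ 1.3 x 10^-13 M

Ce(OH)3(s) ⇌ Ce^3+(aq) + 3 OH^-(aq)
Ksp = [Ce^3+][OH^-]^3
Precipitation begins when Q = Ksp. With [OH^-] = 0.0056 M:
2.2 × 10^-20 = (0.0056)^3 × [Ce^3+]
[Ce^3+] = (2.2 × 10^-20 / 1.76 x 10^-7) = 1.3 × 10^-13 M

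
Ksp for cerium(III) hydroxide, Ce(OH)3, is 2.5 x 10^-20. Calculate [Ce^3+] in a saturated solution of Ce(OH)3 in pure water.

[Ce^3+] ≈ 5.5 x 10^-6 M

Ce(OH)3(s) <=> Ce^3+(aq) + 3 OH^-(aq)
Ksp = [Ce^3+][OH^-]^3
For each mole of Ce(OH)3 that dissolves: [Ce^3+] = s, [OH^-] = 3s.
Substituting: Ksp = s(3s)^3 = 27s^4
s = (2.5 x 10^-20 / 27)^(1/4) = 5.52 × 10^-6 M
[Ce^3+] = s = 5.5 × 10^-6 M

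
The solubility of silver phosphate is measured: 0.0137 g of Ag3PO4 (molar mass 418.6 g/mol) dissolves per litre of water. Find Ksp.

3.10 × 10^-17

Molar solubility s = (1.37 x 10^-2 g/L) / (418.6 g/mol) = 3.273 x 10^-5 M.
Ag3PO4(s) ⇌ 3 Ag^+ + PO4^3-
Let s = molar solubility. Then [Ag^+] = 3s and [PO4^3-] = s.
Ksp = [Ag^+]^3[PO4^3-]
So Ksp = (3s)^3 × s = 27s^4
Ksp = 27 × (3.273 × 10^-5)^4 = 3.10 × 10^-17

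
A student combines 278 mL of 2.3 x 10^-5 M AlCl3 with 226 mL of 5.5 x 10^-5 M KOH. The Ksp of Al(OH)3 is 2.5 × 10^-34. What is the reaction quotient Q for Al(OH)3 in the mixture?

Total volume = 278 + 226 = 504 mL.
[Al^3+] = 2.3 x 10^-5 × (278/504) = 1.27 × 10^-5 M
[OH^-] = 5.5 x 10^-5 × (226/504) = 2.47 × 10^-5 M
Al(OH)3(s) ⇌ Al^3+ + 3 OH^-, so Q = [Al^3+][OH^-]^3
Q = (1.27 x 10^-5)(2.47 × 10^-5)^3 = 1.9 x 10^-19
Q > Ksp, so Al(OH)3 will precipitate.

Q ≈ 1.9e-19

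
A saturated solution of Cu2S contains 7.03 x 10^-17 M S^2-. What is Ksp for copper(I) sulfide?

Ksp ≈ 1.39e-48

Cu2S(s) <=> 2 Cu^+(aq) + S^2-(aq)
Stoichiometry gives [Cu^+] = (2/1)[S^2-] = 1.406 x 10^-16 M.
Ksp = [Cu^+]^2[S^2-]
Ksp = (1.406 x 10^-16)^2 × 7.03 x 10^-17 = 1.39 × 10^-48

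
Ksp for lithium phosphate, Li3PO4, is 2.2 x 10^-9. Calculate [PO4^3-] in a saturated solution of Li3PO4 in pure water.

Li3PO4(s) <=> 3 Li^+(aq) + PO4^3-(aq)
Ksp = [Li^+]^3[PO4^3-]
With molar solubility s: [Li^+] = 3s, [PO4^3-] = s.
Substituting: Ksp = (3s)^3s = 27s^4
Solving, s = (2.2 x 10^-9/27)^(1/4) = 3.00 × 10^-3 M
[PO4^3-] = s = 3.0 x 10^-3 M

3.0e-3 M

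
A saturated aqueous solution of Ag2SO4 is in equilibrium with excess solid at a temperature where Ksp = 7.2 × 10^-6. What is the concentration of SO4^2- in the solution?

Ag2SO4(s) <=> 2 Ag^+ + SO4^2-
Ksp = [Ag^+]^2[SO4^2-]
With molar solubility s: [Ag^+] = 2s, [SO4^2-] = s.
Substituting: Ksp = (2s)^2s = 4s^3
s = (7.2 × 10^-6 / 4)^(1/3) = 1.22 × 10^-2 M
[SO4^2-] = s = 1.2 × 10^-2 M

1.2 × 10^-2 M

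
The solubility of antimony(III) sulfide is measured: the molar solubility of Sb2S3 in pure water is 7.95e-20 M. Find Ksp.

3.43 × 10^-94

Sb2S3(s) ⇌ 2 Sb^3+ + 3 S^2-
If s mol/L of Sb2S3 dissolves, [Sb^3+] = 2s and [S^2-] = 3s.
Ksp = [Sb^3+]^2[S^2-]^3
Substituting: Ksp = (2s)^2(3s)^3 = 108s^5
Ksp = 108 × (7.95 × 10^-20)^5 = 3.43 x 10^-94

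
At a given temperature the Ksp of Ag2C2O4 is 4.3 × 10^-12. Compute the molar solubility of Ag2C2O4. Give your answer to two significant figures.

Ag2C2O4(s) <=> 2 Ag^+(aq) + C2O4^2-(aq)
Ksp = [Ag^+]^2[C2O4^2-]
For each mole of Ag2C2O4 that dissolves: [Ag^+] = 2s, [C2O4^2-] = s.
Ksp = (2s)^2s = 4s^3
Solving, s = (4.3 × 10^-12/4)^(1/3) = 1.0 × 10^-4 M

s = 1.0 × 10^-4 M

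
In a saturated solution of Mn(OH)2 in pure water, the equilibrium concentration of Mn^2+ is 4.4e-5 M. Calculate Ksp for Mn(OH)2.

Mn(OH)2(s) ⇌ Mn^2+ + 2 OH^-
Stoichiometry gives [OH^-] = (2/1)[Mn^2+] = 8.80 × 10^-5 M.
Ksp = [Mn^2+][OH^-]^2
Ksp = 4.4 × 10^-5 × (8.80 × 10^-5)^2 = 3.4 x 10^-13

3.4 × 10^-13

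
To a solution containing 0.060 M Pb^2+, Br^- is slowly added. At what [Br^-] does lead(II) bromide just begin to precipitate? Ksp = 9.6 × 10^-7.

[Br^-] = 4.0e-3 M

PbBr2(s) <=> Pb^2+ + 2 Br^-
Ksp = [Pb^2+][Br^-]^2
Precipitation begins when Q = Ksp. With [Pb^2+] = 0.060 M:
9.6 × 10^-7 = (0.060) × [Br^-]^2
[Br^-] = (9.6 × 10^-7 / 6.0 × 10^-2)^(1/2) = 4.0 x 10^-3 M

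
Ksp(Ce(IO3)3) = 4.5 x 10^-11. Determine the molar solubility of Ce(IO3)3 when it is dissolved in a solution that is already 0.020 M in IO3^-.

s ≈ 5.6e-6 M

Ce(IO3)3(s) <=> Ce^3+ + 3 IO3^-
Ksp = [Ce^3+][IO3^-]^3
Let s = moles of Ce(IO3)3 that dissolve per litre. [Ce^3+] = s, [IO3^-] = 0.020 + 3s ≈ 0.020 (since the IO3^- already present dominates).
Ksp ≈ s × (0.020)^3
s = 5.6 × 10^-6 M
Check: 3s = 1.7 × 10^-5 ≪ 0.020, so the approximation is valid.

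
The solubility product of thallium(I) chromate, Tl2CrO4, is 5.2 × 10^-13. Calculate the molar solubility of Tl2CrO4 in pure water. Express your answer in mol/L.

Tl2CrO4(s) ⇌ 2 Tl^+ + CrO4^2-
Ksp = [Tl^+]^2[CrO4^2-]
Let s = molar solubility. Then [Tl^+] = 2s and [CrO4^2-] = s.
Substituting: Ksp = (2s)^2s = 4s^3
Solving, s = (5.2 × 10^-13/4)^(1/3) = 5.1 × 10^-5 M

s ≈ 5.1e-5 M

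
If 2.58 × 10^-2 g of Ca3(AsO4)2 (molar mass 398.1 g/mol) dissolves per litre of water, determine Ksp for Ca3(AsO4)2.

Ksp = 1.23 × 10^-19

Molar solubility s = (2.58 × 10^-2 g/L) / (398.1 g/mol) = 6.481 × 10^-5 M.
Ca3(AsO4)2(s) ⇌ 3 Ca^2+(aq) + 2 AsO4^3-(aq)
For each mole of Ca3(AsO4)2 that dissolves: [Ca^2+] = 3s, [AsO4^3-] = 2s.
Ksp = [Ca^2+]^3[AsO4^3-]^2
Substituting: Ksp = (3s)^3(2s)^2 = 108s^5
With s = 6.481 x 10^-5: Ksp = 1.23 × 10^-19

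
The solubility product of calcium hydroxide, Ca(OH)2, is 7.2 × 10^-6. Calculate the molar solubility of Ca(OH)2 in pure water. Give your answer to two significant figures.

Ca(OH)2(s) ⇌ Ca^2+ + 2 OH^-
Ksp = [Ca^2+][OH^-]^2
If s mol/L of Ca(OH)2 dissolves, [Ca^2+] = s and [OH^-] = 2s.
Substituting: Ksp = s(2s)^2 = 4s^3
s = (7.2 × 10^-6 / 4)^(1/3) = 1.2 × 10^-2 M

s = 1.2 x 10^-2 M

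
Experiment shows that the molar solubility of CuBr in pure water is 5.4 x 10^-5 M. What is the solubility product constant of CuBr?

CuBr(s) ⇌ Cu^+ + Br^-
If s mol/L of CuBr dissolves, [Cu^+] = s and [Br^-] = s.
Ksp = [Cu^+][Br^-]
Ksp = (s)(s) = s^2
With s = 5.4 × 10^-5: Ksp = 2.9 x 10^-9

2.9 × 10^-9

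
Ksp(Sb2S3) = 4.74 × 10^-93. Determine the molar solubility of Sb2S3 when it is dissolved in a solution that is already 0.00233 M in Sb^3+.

Sb2S3(s) ⇌ 2 Sb^3+(aq) + 3 S^2-(aq)
Ksp = [Sb^3+]^2[S^2-]^3
If s mol/L dissolves here, [Sb^3+] = 0.00233 + 2s ≈ 0.00233, [S^2-] = 3s (Ksp is small, so little additional dissolves).
Ksp ≈ (0.00233)^2 × (3s)^3
s = 3.19 × 10^-30 M
Check: 2s = 6.4 x 10^-30 ≪ 0.00233, so the approximation is valid.

s ≈ 3.19 x 10^-30 M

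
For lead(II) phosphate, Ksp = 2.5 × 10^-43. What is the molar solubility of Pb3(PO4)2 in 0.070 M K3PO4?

Pb3(PO4)2(s) ⇌ 3 Pb^2+ + 2 PO4^3-
Ksp = [Pb^2+]^3[PO4^3-]^2
Let s = moles of Pb3(PO4)2 that dissolve per litre. [Pb^2+] = 3s, [PO4^3-] = 0.070 + 2s ≈ 0.070 (Ksp is small, so little additional dissolves).
Ksp ≈ (3s)^3 × (0.070)^2
s = 1.2 x 10^-14 M
Check: 2s = 2.5 x 10^-14 ≪ 0.070, so the approximation is valid.

1.2 x 10^-14 M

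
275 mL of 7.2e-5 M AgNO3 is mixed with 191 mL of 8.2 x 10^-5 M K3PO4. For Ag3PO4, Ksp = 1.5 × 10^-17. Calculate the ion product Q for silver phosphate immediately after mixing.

Q ≈ 2.6 × 10^-18

Total volume = 275 + 191 = 466 mL.
[Ag^+] = 7.2 x 10^-5 × (275/466) = 4.25 x 10^-5 M
[PO4^3-] = 8.2 × 10^-5 × (191/466) = 3.36 × 10^-5 M
Ag3PO4(s) ⇌ 3 Ag^+ + PO4^3-, so Q = [Ag^+]^3[PO4^3-]
Q = (4.25 x 10^-5)^3(3.36 × 10^-5) = 2.6 x 10^-18
Q < Ksp, so no precipitate of Ag3PO4 forms.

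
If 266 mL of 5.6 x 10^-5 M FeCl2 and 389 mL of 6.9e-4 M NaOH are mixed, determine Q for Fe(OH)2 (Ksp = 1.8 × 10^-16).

3.8 × 10^-12

Total volume = 266 + 389 = 655 mL.
[Fe^2+] = 5.6 x 10^-5 × (266/655) = 2.27 × 10^-5 M
[OH^-] = 6.9 x 10^-4 × (389/655) = 4.10 × 10^-4 M
Fe(OH)2(s) ⇌ Fe^2+ + 2 OH^-, so Q = [Fe^2+][OH^-]^2
Q = (2.27 x 10^-5)(4.10 × 10^-4)^2 = 3.8 x 10^-12
Q > Ksp, so Fe(OH)2 will precipitate.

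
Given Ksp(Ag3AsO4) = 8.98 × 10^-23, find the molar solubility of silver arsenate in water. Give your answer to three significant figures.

s = 1.35 × 10^-6 M

Ag3AsO4(s) ⇌ 3 Ag^+(aq) + AsO4^3-(aq)
Ksp = [Ag^+]^3[AsO4^3-]
If s mol/L of Ag3AsO4 dissolves, [Ag^+] = 3s and [AsO4^3-] = s.
So Ksp = (3s)^3 × s = 27s^4
Solving, s = (8.98 × 10^-23/27)^(1/4) = 1.35 × 10^-6 M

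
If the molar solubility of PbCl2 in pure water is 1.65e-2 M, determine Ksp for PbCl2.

Ksp ≈ 1.80e-5

PbCl2(s) ⇌ Pb^2+(aq) + 2 Cl^-(aq)
With molar solubility s: [Pb^2+] = s, [Cl^-] = 2s.
Ksp = [Pb^2+][Cl^-]^2
Substituting: Ksp = s(2s)^2 = 4s^3
With s = 1.65 x 10^-2: Ksp = 1.80 x 10^-5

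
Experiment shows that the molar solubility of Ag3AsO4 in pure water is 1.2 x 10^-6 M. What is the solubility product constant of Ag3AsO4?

5.6 x 10^-23

Ag3AsO4(s) ⇌ 3 Ag^+ + AsO4^3-
For each mole of Ag3AsO4 that dissolves: [Ag^+] = 3s, [AsO4^3-] = s.
Ksp = [Ag^+]^3[AsO4^3-]
Ksp = (3s)^3s = 27s^4
Ksp = 27 × (1.2 × 10^-6)^4 = 5.6 × 10^-23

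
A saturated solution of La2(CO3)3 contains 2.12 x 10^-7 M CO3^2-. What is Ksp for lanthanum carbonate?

Ksp ≈ 1.90 × 10^-34

La2(CO3)3(s) ⇌ 2 La^3+(aq) + 3 CO3^2-(aq)
Stoichiometry gives [La^3+] = (2/3)[CO3^2-] = 1.413 × 10^-7 M.
Ksp = [La^3+]^2[CO3^2-]^3
Ksp = (1.413 x 10^-7)^2 × (2.12 × 10^-7)^3 = 1.90 × 10^-34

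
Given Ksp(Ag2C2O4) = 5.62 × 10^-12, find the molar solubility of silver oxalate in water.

Ag2C2O4(s) ⇌ 2 Ag^+ + C2O4^2-
Ksp = [Ag^+]^2[C2O4^2-]
If s mol/L of Ag2C2O4 dissolves, [Ag^+] = 2s and [C2O4^2-] = s.
Ksp = (2s)^2s = 4s^3
s = (5.62 × 10^-12 / 4)^(1/3) = 1.12 × 10^-4 M

s = 1.12e-4 M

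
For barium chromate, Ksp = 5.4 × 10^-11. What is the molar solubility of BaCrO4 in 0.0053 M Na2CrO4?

BaCrO4(s) ⇌ Ba^2+(aq) + CrO4^2-(aq)
Ksp = [Ba^2+][CrO4^2-]
Let s = moles of BaCrO4 that dissolve per litre. [Ba^2+] = s, [CrO4^2-] = 0.0053 + s ≈ 0.0053 (since CrO4^2- from Na2CrO4 dominates).
Ksp ≈ s × 0.0053
s = 1.0 × 10^-8 M
Check: s = 1.0 × 10^-8 ≪ 0.0053, so the approximation is valid.

s = 1.0e-8 M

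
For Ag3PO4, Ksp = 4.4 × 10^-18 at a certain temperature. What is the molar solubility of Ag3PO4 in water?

s ≈ 2.0 x 10^-5 M

Ag3PO4(s) ⇌ 3 Ag^+(aq) + PO4^3-(aq)
Ksp = [Ag^+]^3[PO4^3-]
If s mol/L of Ag3PO4 dissolves, [Ag^+] = 3s and [PO4^3-] = s.
Ksp = (3s)^3s = 27s^4
s = (4.4 × 10^-18 / 27)^(1/4) = 2.0 × 10^-5 M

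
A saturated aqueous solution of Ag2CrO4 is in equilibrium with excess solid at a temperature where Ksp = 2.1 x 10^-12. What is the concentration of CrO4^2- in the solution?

[CrO4^2-] = 8.1 × 10^-5 M

Ag2CrO4(s) ⇌ 2 Ag^+ + CrO4^2-
Ksp = [Ag^+]^2[CrO4^2-]
Let s = molar solubility. Then [Ag^+] = 2s and [CrO4^2-] = s.
Ksp = (2s)^2s = 4s^3
s = (2.1 x 10^-12 / 4)^(1/3) = 8.07 x 10^-5 M
[CrO4^2-] = s = 8.1 × 10^-5 M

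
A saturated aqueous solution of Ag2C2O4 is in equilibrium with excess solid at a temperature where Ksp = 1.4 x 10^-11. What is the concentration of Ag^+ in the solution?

Ag2C2O4(s) <=> 2 Ag^+ + C2O4^2-
Ksp = [Ag^+]^2[C2O4^2-]
With molar solubility s: [Ag^+] = 2s, [C2O4^2-] = s.
So Ksp = (2s)^2 × s = 4s^3
s^3 = 1.4 x 10^-11 / 4, so s = 1.52 x 10^-4 M
[Ag^+] = 2s = 3.0 × 10^-4 M

[Ag^+] ≈ 3.0e-4 M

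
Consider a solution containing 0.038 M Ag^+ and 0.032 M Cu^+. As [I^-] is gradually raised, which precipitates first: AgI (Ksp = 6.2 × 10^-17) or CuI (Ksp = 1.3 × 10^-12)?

AgI

Precipitation of each salt starts when its ion product equals its Ksp.
For AgI: 6.2 × 10^-17 = 0.038 × [I^-]  ⇒  [I^-] = 1.6 × 10^-15 M.
For CuI: 1.3 × 10^-12 = 0.032 × [I^-]  ⇒  [I^-] = 4.1 × 10^-11 M.
The salt with the lower threshold [I^-] precipitates first: AgI.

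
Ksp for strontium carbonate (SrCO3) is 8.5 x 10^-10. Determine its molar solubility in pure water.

s = 2.9 × 10^-5 M

SrCO3(s) ⇌ Sr^2+ + CO3^2-
Ksp = [Sr^2+][CO3^2-]
Let s = molar solubility. Then [Sr^2+] = s and [CO3^2-] = s.
Ksp = s × s = s^2
s = (8.5 x 10^-10)^(1/2) = 2.9 × 10^-5 M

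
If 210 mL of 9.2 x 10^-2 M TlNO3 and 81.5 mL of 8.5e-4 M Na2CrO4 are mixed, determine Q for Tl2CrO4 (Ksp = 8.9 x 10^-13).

Total volume = 210 + 81.5 = 291.5 mL.
[Tl^+] = 9.2 × 10^-2 × (210/291.5) = 6.63 × 10^-2 M
[CrO4^2-] = 8.5 x 10^-4 × (81.5/291.5) = 2.38 × 10^-4 M
Tl2CrO4(s) ⇌ 2 Tl^+ + CrO4^2-, so Q = [Tl^+]^2[CrO4^2-]
Q = (6.63 x 10^-2)^2(2.38 × 10^-4) = 1.0 × 10^-6
Q > Ksp, so Tl2CrO4 will precipitate.

1.0 × 10^-6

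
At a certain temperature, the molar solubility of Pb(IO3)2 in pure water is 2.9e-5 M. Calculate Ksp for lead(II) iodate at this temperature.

Ksp ≈ 9.8 x 10^-14

Pb(IO3)2(s) ⇌ Pb^2+(aq) + 2 IO3^-(aq)
For each mole of Pb(IO3)2 that dissolves: [Pb^2+] = s, [IO3^-] = 2s.
Ksp = [Pb^2+][IO3^-]^2
Ksp = s(2s)^2 = 4s^3
Ksp = 4 × (2.9 x 10^-5)^3 = 9.8 x 10^-14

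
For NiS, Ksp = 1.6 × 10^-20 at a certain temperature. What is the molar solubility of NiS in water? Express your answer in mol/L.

s ≈ 1.3 x 10^-10 M

NiS(s) ⇌ Ni^2+(aq) + S^2-(aq)
Ksp = [Ni^2+][S^2-]
Let s = molar solubility. Then [Ni^2+] = s and [S^2-] = s.
Ksp = s × s = s^2
s = √(1.6 × 10^-20) = 1.3 x 10^-10 M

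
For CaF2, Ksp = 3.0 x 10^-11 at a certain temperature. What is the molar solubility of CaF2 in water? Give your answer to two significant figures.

s ≈ 2.0 × 10^-4 M

CaF2(s) <=> Ca^2+ + 2 F^-
Ksp = [Ca^2+][F^-]^2
Let s = molar solubility. Then [Ca^2+] = s and [F^-] = 2s.
Substituting: Ksp = s(2s)^2 = 4s^3
s = (3.0 x 10^-11 / 4)^(1/3) = 2.0 x 10^-4 M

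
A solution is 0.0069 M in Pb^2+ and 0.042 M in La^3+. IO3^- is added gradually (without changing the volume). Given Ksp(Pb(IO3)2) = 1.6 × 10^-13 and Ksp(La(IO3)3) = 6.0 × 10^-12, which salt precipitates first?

Pb(IO3)2

Precipitation of each salt starts when its ion product equals its Ksp.
For Pb(IO3)2: 1.6 × 10^-13 = 0.0069 × [IO3^-]^2  ⇒  [IO3^-] = 4.8 × 10^-6 M.
For La(IO3)3: 6.0 × 10^-12 = 0.042 × [IO3^-]^3  ⇒  [IO3^-] = 5.2 × 10^-4 M.
The salt with the lower threshold [IO3^-] precipitates first: Pb(IO3)2.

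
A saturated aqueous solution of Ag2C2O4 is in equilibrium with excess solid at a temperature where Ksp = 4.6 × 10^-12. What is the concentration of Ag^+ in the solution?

2.1 x 10^-4 M

Ag2C2O4(s) ⇌ 2 Ag^+ + C2O4^2-
Ksp = [Ag^+]^2[C2O4^2-]
If s mol/L of Ag2C2O4 dissolves, [Ag^+] = 2s and [C2O4^2-] = s.
So Ksp = (2s)^2 × s = 4s^3
s = (4.6 × 10^-12 / 4)^(1/3) = 1.05 x 10^-4 M
[Ag^+] = 2s = 2.1 x 10^-4 M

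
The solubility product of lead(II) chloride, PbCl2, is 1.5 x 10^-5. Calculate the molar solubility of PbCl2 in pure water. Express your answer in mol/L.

s = 0.016 M

PbCl2(s) ⇌ Pb^2+(aq) + 2 Cl^-(aq)
Ksp = [Pb^2+][Cl^-]^2
Let s = molar solubility. Then [Pb^2+] = s and [Cl^-] = 2s.
Ksp = s(2s)^2 = 4s^3
s^3 = 1.5 x 10^-5 / 4, so s = 1.6 x 10^-2 M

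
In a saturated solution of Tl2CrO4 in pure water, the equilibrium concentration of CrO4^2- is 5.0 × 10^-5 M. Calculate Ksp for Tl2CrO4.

Ksp = 5.0 × 10^-13

Tl2CrO4(s) ⇌ 2 Tl^+ + CrO4^2-
Stoichiometry gives [Tl^+] = (2/1)[CrO4^2-] = 1.00 × 10^-4 M.
Ksp = [Tl^+]^2[CrO4^2-]
Ksp = (1.00 × 10^-4)^2 × 5.0 × 10^-5 = 5.0 × 10^-13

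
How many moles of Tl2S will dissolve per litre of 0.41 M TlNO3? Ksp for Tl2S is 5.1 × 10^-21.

Tl2S(s) <=> 2 Tl^+ + S^2-
Ksp = [Tl^+]^2[S^2-]
Let s be the molar solubility in this solution. [Tl^+] = 0.41 + 2s ≈ 0.41, [S^2-] = s (Ksp is small, so little additional dissolves).
Ksp ≈ (0.41)^2 × s
s = 3.0 × 10^-20 M
Check: 2s = 6.1 × 10^-20 ≪ 0.41, so the approximation is valid.

3.0 × 10^-20 M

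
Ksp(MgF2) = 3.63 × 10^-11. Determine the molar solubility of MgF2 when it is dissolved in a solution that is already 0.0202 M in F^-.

MgF2(s) <=> Mg^2+(aq) + 2 F^-(aq)
Ksp = [Mg^2+][F^-]^2
Let s = moles of MgF2 that dissolve per litre. [Mg^2+] = s, [F^-] = 0.0202 + 2s ≈ 0.0202 (since the F^- already present dominates).
Ksp ≈ s × (0.0202)^2
s = 8.90 × 10^-8 M
Check: 2s = 1.8 x 10^-7 ≪ 0.0202, so the approximation is valid.

s = 8.90 × 10^-8 M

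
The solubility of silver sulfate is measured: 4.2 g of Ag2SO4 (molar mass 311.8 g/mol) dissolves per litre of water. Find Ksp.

9.8 × 10^-6

Molar solubility s = (4.2 g/L) / (311.8 g/mol) = 1.35 x 10^-2 M.
Ag2SO4(s) <=> 2 Ag^+ + SO4^2-
For each mole of Ag2SO4 that dissolves: [Ag^+] = 2s, [SO4^2-] = s.
Ksp = [Ag^+]^2[SO4^2-]
Ksp = (2s)^2s = 4s^3
Ksp = 4 × (1.35 × 10^-2)^3 = 9.8 × 10^-6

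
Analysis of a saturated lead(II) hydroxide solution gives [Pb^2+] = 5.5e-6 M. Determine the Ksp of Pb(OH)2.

Ksp = 6.7e-16

Pb(OH)2(s) ⇌ Pb^2+(aq) + 2 OH^-(aq)
Stoichiometry gives [OH^-] = (2/1)[Pb^2+] = 1.10 x 10^-5 M.
Ksp = [Pb^2+][OH^-]^2
Ksp = 5.5 x 10^-6 × (1.10 × 10^-5)^2 = 6.7 × 10^-16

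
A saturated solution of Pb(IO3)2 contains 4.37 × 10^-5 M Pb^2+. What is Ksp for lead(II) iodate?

Pb(IO3)2(s) ⇌ Pb^2+ + 2 IO3^-
Stoichiometry gives [IO3^-] = (2/1)[Pb^2+] = 8.740 x 10^-5 M.
Ksp = [Pb^2+][IO3^-]^2
Ksp = 4.37 × 10^-5 × (8.740 x 10^-5)^2 = 3.34 × 10^-13

Ksp ≈ 3.34 × 10^-13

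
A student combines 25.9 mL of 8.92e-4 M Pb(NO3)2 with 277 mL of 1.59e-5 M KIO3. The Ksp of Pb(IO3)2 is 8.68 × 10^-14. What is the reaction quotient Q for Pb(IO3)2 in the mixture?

Q = 1.61e-14

Total volume = 25.9 + 277 = 302.9 mL.
[Pb^2+] = 8.92 x 10^-4 × (25.9/302.9) = 7.627 × 10^-5 M
[IO3^-] = 1.59 × 10^-5 × (277/302.9) = 1.454 x 10^-5 M
Pb(IO3)2(s) ⇌ Pb^2+(aq) + 2 IO3^-(aq), so Q = [Pb^2+][IO3^-]^2
Q = (7.627 × 10^-5)(1.454 × 10^-5)^2 = 1.61 × 10^-14
Q < Ksp, so no precipitate of Pb(IO3)2 forms.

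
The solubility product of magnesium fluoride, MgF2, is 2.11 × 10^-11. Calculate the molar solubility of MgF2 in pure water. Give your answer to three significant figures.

MgF2(s) ⇌ Mg^2+ + 2 F^-
Ksp = [Mg^2+][F^-]^2
With molar solubility s: [Mg^2+] = s, [F^-] = 2s.
So Ksp = s × (2s)^2 = 4s^3
s^3 = 2.11 × 10^-11 / 4, so s = 1.74 × 10^-4 M

1.74 x 10^-4 M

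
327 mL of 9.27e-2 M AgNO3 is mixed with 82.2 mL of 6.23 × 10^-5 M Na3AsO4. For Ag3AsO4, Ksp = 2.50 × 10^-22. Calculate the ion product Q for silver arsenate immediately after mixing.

Total volume = 327 + 82.2 = 409.2 mL.
[Ag^+] = 9.27 × 10^-2 × (327/409.2) = 7.408 × 10^-2 M
[AsO4^3-] = 6.23 × 10^-5 × (82.2/409.2) = 1.251 x 10^-5 M
Ag3AsO4(s) <=> 3 Ag^+ + AsO4^3-, so Q = [Ag^+]^3[AsO4^3-]
Q = (7.408 × 10^-2)^3(1.251 × 10^-5) = 5.09 x 10^-9
Q > Ksp, so Ag3AsO4 will precipitate.

Q ≈ 5.09 x 10^-9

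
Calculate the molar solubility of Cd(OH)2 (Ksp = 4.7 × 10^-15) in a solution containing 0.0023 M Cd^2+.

Cd(OH)2(s) ⇌ Cd^2+(aq) + 2 OH^-(aq)
Ksp = [Cd^2+][OH^-]^2
Let s = moles of Cd(OH)2 that dissolve per litre. [Cd^2+] = 0.0023 + s ≈ 0.0023, [OH^-] = 2s (common-ion effect: Cd^2+ is already 0.0023 M).
Ksp ≈ 0.0023 × (2s)^2
s = 7.1 × 10^-7 M
Check: s = 7.1 x 10^-7 ≪ 0.0023, so the approximation is valid.

s ≈ 7.1e-7 M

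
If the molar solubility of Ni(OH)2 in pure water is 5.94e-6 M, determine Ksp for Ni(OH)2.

Ni(OH)2(s) ⇌ Ni^2+ + 2 OH^-
Let s = molar solubility. Then [Ni^2+] = s and [OH^-] = 2s.
Ksp = [Ni^2+][OH^-]^2
So Ksp = s × (2s)^2 = 4s^3
Ksp = 4 × (5.94 × 10^-6)^3 = 8.38 × 10^-16

Ksp = 8.38 × 10^-16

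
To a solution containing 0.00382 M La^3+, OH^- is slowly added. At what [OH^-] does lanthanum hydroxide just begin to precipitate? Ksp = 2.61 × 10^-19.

La(OH)3(s) <=> La^3+(aq) + 3 OH^-(aq)
Ksp = [La^3+][OH^-]^3
Precipitation begins when Q = Ksp. With [La^3+] = 0.00382 M:
2.61 × 10^-19 = (0.00382) × [OH^-]^3
[OH^-] = (2.61 × 10^-19 / 3.82 × 10^-3)^(1/3) = 4.09 × 10^-6 M

4.09 × 10^-6 M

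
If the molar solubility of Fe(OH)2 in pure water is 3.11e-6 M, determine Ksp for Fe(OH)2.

1.20 x 10^-16

Fe(OH)2(s) <=> Fe^2+(aq) + 2 OH^-(aq)
Let s = molar solubility. Then [Fe^2+] = s and [OH^-] = 2s.
Ksp = [Fe^2+][OH^-]^2
Ksp = s(2s)^2 = 4s^3
Ksp = 4 × (3.11 × 10^-6)^3 = 1.20 × 10^-16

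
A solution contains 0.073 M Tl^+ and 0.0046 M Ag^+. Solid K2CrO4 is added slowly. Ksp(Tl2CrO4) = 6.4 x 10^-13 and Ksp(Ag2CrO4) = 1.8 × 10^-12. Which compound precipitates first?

Tl2CrO4

Precipitation of each salt starts when its ion product equals its Ksp.
For Tl2CrO4: 6.4 x 10^-13 = (0.073)^2 × [CrO4^2-]  ⇒  [CrO4^2-] = 1.2 x 10^-10 M.
For Ag2CrO4: 1.8 × 10^-12 = (0.0046)^2 × [CrO4^2-]  ⇒  [CrO4^2-] = 8.5 × 10^-8 M.
The salt with the lower threshold [CrO4^2-] precipitates first: Tl2CrO4.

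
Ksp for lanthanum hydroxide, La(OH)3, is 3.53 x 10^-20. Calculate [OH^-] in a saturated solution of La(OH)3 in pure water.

La(OH)3(s) ⇌ La^3+ + 3 OH^-
Ksp = [La^3+][OH^-]^3
For each mole of La(OH)3 that dissolves: [La^3+] = s, [OH^-] = 3s.
Substituting: Ksp = s(3s)^3 = 27s^4
Solving, s = (3.53 x 10^-20/27)^(1/4) = 6.013 x 10^-6 M
[OH^-] = 3s = 1.80 × 10^-5 M

[OH^-] ≈ 1.80 × 10^-5 M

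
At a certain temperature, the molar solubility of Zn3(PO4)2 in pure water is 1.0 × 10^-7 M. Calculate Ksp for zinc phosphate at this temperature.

Zn3(PO4)2(s) <=> 3 Zn^2+ + 2 PO4^3-
For each mole of Zn3(PO4)2 that dissolves: [Zn^2+] = 3s, [PO4^3-] = 2s.
Ksp = [Zn^2+]^3[PO4^3-]^2
Ksp = (3s)^3(2s)^2 = 108s^5
Ksp = 108 × (1.0 × 10^-7)^5 = 1.1 × 10^-33

1.1 × 10^-33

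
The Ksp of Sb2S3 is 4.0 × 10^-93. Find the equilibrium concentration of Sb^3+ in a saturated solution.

2.6e-19 M

Sb2S3(s) ⇌ 2 Sb^3+(aq) + 3 S^2-(aq)
Ksp = [Sb^3+]^2[S^2-]^3
If s mol/L of Sb2S3 dissolves, [Sb^3+] = 2s and [S^2-] = 3s.
Substituting: Ksp = (2s)^2(3s)^3 = 108s^5
s^5 = 4.0 × 10^-93 / 108, so s = 1.30 × 10^-19 M
[Sb^3+] = 2s = 2.6 × 10^-19 M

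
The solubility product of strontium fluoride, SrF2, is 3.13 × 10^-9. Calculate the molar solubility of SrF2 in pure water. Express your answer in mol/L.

SrF2(s) ⇌ Sr^2+ + 2 F^-
Ksp = [Sr^2+][F^-]^2
If s mol/L of SrF2 dissolves, [Sr^2+] = s and [F^-] = 2s.
So Ksp = s × (2s)^2 = 4s^3
Solving, s = (3.13 × 10^-9/4)^(1/3) = 9.21 x 10^-4 M

s ≈ 9.21 x 10^-4 M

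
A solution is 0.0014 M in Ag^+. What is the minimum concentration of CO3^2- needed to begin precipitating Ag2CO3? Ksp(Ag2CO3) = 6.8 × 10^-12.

3.5 × 10^-6 M

Ag2CO3(s) <=> 2 Ag^+(aq) + CO3^2-(aq)
Ksp = [Ag^+]^2[CO3^2-]
Precipitation begins when Q = Ksp. With [Ag^+] = 0.0014 M:
6.8 × 10^-12 = (0.0014)^2 × [CO3^2-]
[CO3^2-] = (6.8 × 10^-12 / 1.96 x 10^-6) = 3.5 × 10^-6 M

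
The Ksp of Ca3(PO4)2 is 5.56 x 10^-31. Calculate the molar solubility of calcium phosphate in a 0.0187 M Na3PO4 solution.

s = 3.89 x 10^-10 M

Ca3(PO4)2(s) ⇌ 3 Ca^2+ + 2 PO4^3-
Ksp = [Ca^2+]^3[PO4^3-]^2
If s mol/L dissolves here, [Ca^2+] = 3s, [PO4^3-] = 0.0187 + 2s ≈ 0.0187 (common-ion effect: PO4^3- is already 0.0187 M).
Ksp ≈ (3s)^3 × (0.0187)^2
s = 3.89 × 10^-10 M
Check: 2s = 7.8 × 10^-10 ≪ 0.0187, so the approximation is valid.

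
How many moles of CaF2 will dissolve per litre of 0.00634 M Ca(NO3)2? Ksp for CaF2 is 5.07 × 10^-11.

s ≈ 4.47 × 10^-5 M

CaF2(s) ⇌ Ca^2+(aq) + 2 F^-(aq)
Ksp = [Ca^2+][F^-]^2
If s mol/L dissolves here, [Ca^2+] = 0.00634 + s ≈ 0.00634, [F^-] = 2s (since Ca^2+ from Ca(NO3)2 dominates).
Ksp ≈ 0.00634 × (2s)^2
s = 4.47 × 10^-5 M
Check: s = 4.5 x 10^-5 ≪ 0.00634, so the approximation is valid.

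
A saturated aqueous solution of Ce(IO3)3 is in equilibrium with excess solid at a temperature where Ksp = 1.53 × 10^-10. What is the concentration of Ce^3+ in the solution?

[Ce^3+] ≈ 1.54e-3 M

Ce(IO3)3(s) ⇌ Ce^3+(aq) + 3 IO3^-(aq)
Ksp = [Ce^3+][IO3^-]^3
Let s = molar solubility. Then [Ce^3+] = s and [IO3^-] = 3s.
So Ksp = s × (3s)^3 = 27s^4
s = (1.53 × 10^-10 / 27)^(1/4) = 1.543 × 10^-3 M
[Ce^3+] = s = 1.54 × 10^-3 M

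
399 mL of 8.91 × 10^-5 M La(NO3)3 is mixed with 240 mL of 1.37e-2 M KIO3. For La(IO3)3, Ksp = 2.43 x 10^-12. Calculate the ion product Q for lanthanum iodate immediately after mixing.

Q ≈ 7.58 × 10^-12

Total volume = 399 + 240 = 639 mL.
[La^3+] = 8.91 × 10^-5 × (399/639) = 5.564 × 10^-5 M
[IO3^-] = 1.37 × 10^-2 × (240/639) = 5.146 × 10^-3 M
La(IO3)3(s) <=> La^3+(aq) + 3 IO3^-(aq), so Q = [La^3+][IO3^-]^3
Q = (5.564 x 10^-5)(5.146 × 10^-3)^3 = 7.58 × 10^-12
Q > Ksp, so La(IO3)3 will precipitate.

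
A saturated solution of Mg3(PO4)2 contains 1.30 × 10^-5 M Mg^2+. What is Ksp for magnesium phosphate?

1.65e-25

Mg3(PO4)2(s) ⇌ 3 Mg^2+ + 2 PO4^3-
Stoichiometry gives [PO4^3-] = (2/3)[Mg^2+] = 8.667 × 10^-6 M.
Ksp = [Mg^2+]^3[PO4^3-]^2
Ksp = (1.30 x 10^-5)^3 × (8.667 × 10^-6)^2 = 1.65 × 10^-25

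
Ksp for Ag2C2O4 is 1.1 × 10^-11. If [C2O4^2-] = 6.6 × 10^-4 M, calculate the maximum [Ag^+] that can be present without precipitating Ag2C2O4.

Ag2C2O4(s) ⇌ 2 Ag^+ + C2O4^2-
Ksp = [Ag^+]^2[C2O4^2-]
Precipitation begins when Q = Ksp. With [C2O4^2-] = 6.6 × 10^-4 M:
1.1 × 10^-11 = (6.6 × 10^-4) × [Ag^+]^2
[Ag^+] = (1.1 × 10^-11 / 6.6 × 10^-4)^(1/2) = 1.3 x 10^-4 M

1.3e-4 M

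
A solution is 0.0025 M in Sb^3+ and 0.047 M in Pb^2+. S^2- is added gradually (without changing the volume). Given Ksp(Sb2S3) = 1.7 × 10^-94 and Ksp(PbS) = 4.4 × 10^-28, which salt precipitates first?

Sb2S3

Each salt begins to precipitate when Q = Ksp, i.e. when [S^2-] reaches its threshold.
For Sb2S3: 1.7 × 10^-94 = (0.0025)^2 × [S^2-]^3  ⇒  [S^2-] = 3.0 x 10^-30 M.
For PbS: 4.4 × 10^-28 = 0.047 × [S^2-]  ⇒  [S^2-] = 9.4 × 10^-27 M.
The salt with the lower threshold [S^2-] precipitates first: Sb2S3.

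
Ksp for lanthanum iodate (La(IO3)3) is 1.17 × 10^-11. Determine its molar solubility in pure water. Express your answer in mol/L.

La(IO3)3(s) ⇌ La^3+(aq) + 3 IO3^-(aq)
Ksp = [La^3+][IO3^-]^3
Let s = molar solubility. Then [La^3+] = s and [IO3^-] = 3s.
Ksp = s(3s)^3 = 27s^4
s^4 = 1.17 × 10^-11 / 27, so s = 8.11 × 10^-4 M

8.11 × 10^-4 M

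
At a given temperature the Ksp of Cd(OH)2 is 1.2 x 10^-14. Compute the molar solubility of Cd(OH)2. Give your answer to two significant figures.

Cd(OH)2(s) <=> Cd^2+(aq) + 2 OH^-(aq)
Ksp = [Cd^2+][OH^-]^2
If s mol/L of Cd(OH)2 dissolves, [Cd^2+] = s and [OH^-] = 2s.
Ksp = s(2s)^2 = 4s^3
s = (1.2 x 10^-14 / 4)^(1/3) = 1.4 × 10^-5 M

s = 1.4e-5 M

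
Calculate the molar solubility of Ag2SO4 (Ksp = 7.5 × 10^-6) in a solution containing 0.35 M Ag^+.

Ag2SO4(s) ⇌ 2 Ag^+ + SO4^2-
Ksp = [Ag^+]^2[SO4^2-]
Let s be the molar solubility in this solution. [Ag^+] = 0.35 + 2s ≈ 0.35, [SO4^2-] = s (since the Ag^+ already present dominates).
Ksp ≈ (0.35)^2 × s
s = 6.1 x 10^-5 M
Check: 2s = 1.2 × 10^-4 ≪ 0.35, so the approximation is valid.

s ≈ 6.1e-5 M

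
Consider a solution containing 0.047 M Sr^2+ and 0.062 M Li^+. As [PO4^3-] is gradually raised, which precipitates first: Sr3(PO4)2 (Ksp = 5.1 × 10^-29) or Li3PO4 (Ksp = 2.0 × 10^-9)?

Sr3(PO4)2

Precipitation of each salt starts when its ion product equals its Ksp.
For Sr3(PO4)2: 5.1 × 10^-29 = (0.047)^3 × [PO4^3-]^2  ⇒  [PO4^3-] = 7.0 x 10^-13 M.
For Li3PO4: 2.0 × 10^-9 = (0.062)^3 × [PO4^3-]  ⇒  [PO4^3-] = 8.4 x 10^-6 M.
The salt with the lower threshold [PO4^3-] precipitates first: Sr3(PO4)2.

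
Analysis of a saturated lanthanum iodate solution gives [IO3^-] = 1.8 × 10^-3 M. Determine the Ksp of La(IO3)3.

La(IO3)3(s) ⇌ La^3+(aq) + 3 IO3^-(aq)
Stoichiometry gives [La^3+] = (1/3)[IO3^-] = 6.00 × 10^-4 M.
Ksp = [La^3+][IO3^-]^3
Ksp = 6.00 x 10^-4 × (1.8 × 10^-3)^3 = 3.5 x 10^-12

3.5e-12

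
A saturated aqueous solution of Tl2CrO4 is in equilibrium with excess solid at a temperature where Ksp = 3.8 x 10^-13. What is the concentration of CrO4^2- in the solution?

[CrO4^2-] ≈ 4.6 × 10^-5 M

Tl2CrO4(s) <=> 2 Tl^+(aq) + CrO4^2-(aq)
Ksp = [Tl^+]^2[CrO4^2-]
If s mol/L of Tl2CrO4 dissolves, [Tl^+] = 2s and [CrO4^2-] = s.
Substituting: Ksp = (2s)^2s = 4s^3
Solving, s = (3.8 x 10^-13/4)^(1/3) = 4.56 × 10^-5 M
[CrO4^2-] = s = 4.6 × 10^-5 M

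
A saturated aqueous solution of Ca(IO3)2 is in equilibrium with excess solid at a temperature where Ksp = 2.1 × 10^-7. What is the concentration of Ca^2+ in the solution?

[Ca^2+] = 3.7 × 10^-3 M

Ca(IO3)2(s) <=> Ca^2+ + 2 IO3^-
Ksp = [Ca^2+][IO3^-]^2
Let s = molar solubility. Then [Ca^2+] = s and [IO3^-] = 2s.
Substituting: Ksp = s(2s)^2 = 4s^3
s^3 = 2.1 × 10^-7 / 4, so s = 3.74 × 10^-3 M
[Ca^2+] = s = 3.7 x 10^-3 M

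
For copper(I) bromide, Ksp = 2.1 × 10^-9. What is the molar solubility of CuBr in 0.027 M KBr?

s ≈ 7.8 × 10^-8 M

CuBr(s) <=> Cu^+ + Br^-
Ksp = [Cu^+][Br^-]
Let s be the molar solubility in this solution. [Cu^+] = s, [Br^-] = 0.027 + s ≈ 0.027 (Ksp is small, so little additional dissolves).
Ksp ≈ s × 0.027
s = 7.8 × 10^-8 M
Check: s = 7.8 × 10^-8 ≪ 0.027, so the approximation is valid.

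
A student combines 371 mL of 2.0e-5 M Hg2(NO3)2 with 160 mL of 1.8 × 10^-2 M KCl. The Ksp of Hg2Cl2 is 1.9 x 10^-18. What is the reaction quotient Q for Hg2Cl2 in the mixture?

Total volume = 371 + 160 = 531 mL.
[Hg2^2+] = 2.0 × 10^-5 × (371/531) = 1.40 × 10^-5 M
[Cl^-] = 1.8 × 10^-2 × (160/531) = 5.42 x 10^-3 M
Hg2Cl2(s) <=> Hg2^2+ + 2 Cl^-, so Q = [Hg2^2+][Cl^-]^2
Q = (1.40 × 10^-5)(5.42 × 10^-3)^2 = 4.1 × 10^-10
Q > Ksp, so Hg2Cl2 will precipitate.

4.1 × 10^-10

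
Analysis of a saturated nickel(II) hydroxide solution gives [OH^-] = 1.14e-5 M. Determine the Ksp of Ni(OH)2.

Ksp ≈ 7.41e-16

Ni(OH)2(s) <=> Ni^2+(aq) + 2 OH^-(aq)
Stoichiometry gives [Ni^2+] = (1/2)[OH^-] = 5.700 x 10^-6 M.
Ksp = [Ni^2+][OH^-]^2
Ksp = 5.700 × 10^-6 × (1.14 × 10^-5)^2 = 7.41 × 10^-16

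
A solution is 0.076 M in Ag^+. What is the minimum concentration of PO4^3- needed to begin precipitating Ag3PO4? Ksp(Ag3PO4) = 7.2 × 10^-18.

1.6 × 10^-14 M

Ag3PO4(s) <=> 3 Ag^+ + PO4^3-
Ksp = [Ag^+]^3[PO4^3-]
Precipitation begins when Q = Ksp. With [Ag^+] = 0.076 M:
7.2 × 10^-18 = (0.076)^3 × [PO4^3-]
[PO4^3-] = (7.2 × 10^-18 / 4.39 x 10^-4) = 1.6 × 10^-14 M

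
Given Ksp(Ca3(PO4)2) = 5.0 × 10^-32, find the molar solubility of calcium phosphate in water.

Ca3(PO4)2(s) ⇌ 3 Ca^2+ + 2 PO4^3-
Ksp = [Ca^2+]^3[PO4^3-]^2
If s mol/L of Ca3(PO4)2 dissolves, [Ca^2+] = 3s and [PO4^3-] = 2s.
Substituting: Ksp = (3s)^3(2s)^2 = 108s^5
s = (5.0 × 10^-32 / 108)^(1/5) = 2.2 x 10^-7 M

s = 2.2 × 10^-7 M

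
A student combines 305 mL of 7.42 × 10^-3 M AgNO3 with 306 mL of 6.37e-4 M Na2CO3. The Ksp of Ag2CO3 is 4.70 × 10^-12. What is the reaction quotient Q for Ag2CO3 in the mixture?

Total volume = 305 + 306 = 611 mL.
[Ag^+] = 7.42 × 10^-3 × (305/611) = 3.704 × 10^-3 M
[CO3^2-] = 6.37 × 10^-4 × (306/611) = 3.190 x 10^-4 M
Ag2CO3(s) ⇌ 2 Ag^+ + CO3^2-, so Q = [Ag^+]^2[CO3^2-]
Q = (3.704 × 10^-3)^2(3.190 x 10^-4) = 4.38 × 10^-9
Q > Ksp, so Ag2CO3 will precipitate.

4.38 × 10^-9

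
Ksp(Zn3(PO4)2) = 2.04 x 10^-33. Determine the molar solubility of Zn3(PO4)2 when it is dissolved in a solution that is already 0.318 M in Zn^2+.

1.26 x 10^-16 M

Zn3(PO4)2(s) ⇌ 3 Zn^2+ + 2 PO4^3-
Ksp = [Zn^2+]^3[PO4^3-]^2
If s mol/L dissolves here, [Zn^2+] = 0.318 + 3s ≈ 0.318, [PO4^3-] = 2s (common-ion effect: Zn^2+ is already 0.318 M).
Ksp ≈ (0.318)^3 × (2s)^2
s = 1.26 × 10^-16 M
Check: 3s = 3.8 × 10^-16 ≪ 0.318, so the approximation is valid.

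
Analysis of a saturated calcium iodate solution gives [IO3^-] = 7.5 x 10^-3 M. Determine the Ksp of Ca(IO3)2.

2.1e-7

Ca(IO3)2(s) ⇌ Ca^2+ + 2 IO3^-
Stoichiometry gives [Ca^2+] = (1/2)[IO3^-] = 3.75 × 10^-3 M.
Ksp = [Ca^2+][IO3^-]^2
Ksp = 3.75 × 10^-3 × (7.5 × 10^-3)^2 = 2.1 × 10^-7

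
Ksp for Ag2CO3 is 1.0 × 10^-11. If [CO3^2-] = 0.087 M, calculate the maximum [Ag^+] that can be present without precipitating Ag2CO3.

Ag2CO3(s) <=> 2 Ag^+(aq) + CO3^2-(aq)
Ksp = [Ag^+]^2[CO3^2-]
Precipitation begins when Q = Ksp. With [CO3^2-] = 0.087 M:
1.0 × 10^-11 = (0.087) × [Ag^+]^2
[Ag^+] = (1.0 × 10^-11 / 8.7 x 10^-2)^(1/2) = 1.1 × 10^-5 M

1.1e-5 M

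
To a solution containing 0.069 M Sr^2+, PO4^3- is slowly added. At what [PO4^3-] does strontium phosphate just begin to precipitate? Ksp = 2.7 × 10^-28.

9.1 × 10^-13 M

Sr3(PO4)2(s) ⇌ 3 Sr^2+ + 2 PO4^3-
Ksp = [Sr^2+]^3[PO4^3-]^2
Precipitation begins when Q = Ksp. With [Sr^2+] = 0.069 M:
2.7 × 10^-28 = (0.069)^3 × [PO4^3-]^2
[PO4^3-] = (2.7 × 10^-28 / 3.29 × 10^-4)^(1/2) = 9.1 x 10^-13 M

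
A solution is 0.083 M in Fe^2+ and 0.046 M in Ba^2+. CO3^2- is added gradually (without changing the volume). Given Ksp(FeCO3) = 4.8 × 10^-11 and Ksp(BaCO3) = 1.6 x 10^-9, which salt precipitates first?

FeCO3

Each salt begins to precipitate when Q = Ksp, i.e. when [CO3^2-] reaches its threshold.
For FeCO3: 4.8 × 10^-11 = 0.083 × [CO3^2-]  ⇒  [CO3^2-] = 5.8 × 10^-10 M.
For BaCO3: 1.6 x 10^-9 = 0.046 × [CO3^2-]  ⇒  [CO3^2-] = 3.5 x 10^-8 M.
The salt with the lower threshold [CO3^2-] precipitates first: FeCO3.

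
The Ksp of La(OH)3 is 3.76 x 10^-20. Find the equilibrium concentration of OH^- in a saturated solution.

[OH^-] = 1.83e-5 M

La(OH)3(s) <=> La^3+(aq) + 3 OH^-(aq)
Ksp = [La^3+][OH^-]^3
Let s = molar solubility. Then [La^3+] = s and [OH^-] = 3s.
Ksp = s(3s)^3 = 27s^4
s^4 = 3.76 x 10^-20 / 27, so s = 6.109 x 10^-6 M
[OH^-] = 3s = 1.83 x 10^-5 M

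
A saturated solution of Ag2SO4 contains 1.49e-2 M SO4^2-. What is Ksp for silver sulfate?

Ksp ≈ 1.32e-5

Ag2SO4(s) ⇌ 2 Ag^+(aq) + SO4^2-(aq)
Stoichiometry gives [Ag^+] = (2/1)[SO4^2-] = 2.980 x 10^-2 M.
Ksp = [Ag^+]^2[SO4^2-]
Ksp = (2.980 × 10^-2)^2 × 1.49 × 10^-2 = 1.32 x 10^-5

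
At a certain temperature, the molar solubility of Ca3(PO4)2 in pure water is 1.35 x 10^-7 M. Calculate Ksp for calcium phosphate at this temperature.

Ksp = 4.84 × 10^-33

Ca3(PO4)2(s) ⇌ 3 Ca^2+ + 2 PO4^3-
With molar solubility s: [Ca^2+] = 3s, [PO4^3-] = 2s.
Ksp = [Ca^2+]^3[PO4^3-]^2
Ksp = (3s)^3(2s)^2 = 108s^5
Ksp = 108 × (1.35 × 10^-7)^5 = 4.84 × 10^-33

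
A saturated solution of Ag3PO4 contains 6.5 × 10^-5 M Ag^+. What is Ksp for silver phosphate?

6.0 × 10^-18

Ag3PO4(s) ⇌ 3 Ag^+ + PO4^3-
Stoichiometry gives [PO4^3-] = (1/3)[Ag^+] = 2.17 × 10^-5 M.
Ksp = [Ag^+]^3[PO4^3-]
Ksp = (6.5 × 10^-5)^3 × 2.17 × 10^-5 = 6.0 × 10^-18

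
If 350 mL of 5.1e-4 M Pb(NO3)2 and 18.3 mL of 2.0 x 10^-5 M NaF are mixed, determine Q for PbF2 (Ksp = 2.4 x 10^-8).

Total volume = 350 + 18.3 = 368.3 mL.
[Pb^2+] = 5.1 x 10^-4 × (350/368.3) = 4.85 × 10^-4 M
[F^-] = 2.0 × 10^-5 × (18.3/368.3) = 9.94 × 10^-7 M
PbF2(s) <=> Pb^2+ + 2 F^-, so Q = [Pb^2+][F^-]^2
Q = (4.85 × 10^-4)(9.94 x 10^-7)^2 = 4.8 × 10^-16
Q < Ksp, so no precipitate of PbF2 forms.

Q = 4.8 × 10^-16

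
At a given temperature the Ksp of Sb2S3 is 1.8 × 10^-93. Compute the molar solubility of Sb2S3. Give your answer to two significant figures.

Sb2S3(s) <=> 2 Sb^3+ + 3 S^2-
Ksp = [Sb^3+]^2[S^2-]^3
Let s = molar solubility. Then [Sb^3+] = 2s and [S^2-] = 3s.
Ksp = (2s)^2(3s)^3 = 108s^5
s^5 = 1.8 × 10^-93 / 108, so s = 1.1 × 10^-19 M

s = 1.1 × 10^-19 M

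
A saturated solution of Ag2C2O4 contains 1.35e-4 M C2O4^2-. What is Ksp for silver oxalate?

Ksp ≈ 9.84 x 10^-12

Ag2C2O4(s) ⇌ 2 Ag^+ + C2O4^2-
Stoichiometry gives [Ag^+] = (2/1)[C2O4^2-] = 2.700 × 10^-4 M.
Ksp = [Ag^+]^2[C2O4^2-]
Ksp = (2.700 × 10^-4)^2 × 1.35 × 10^-4 = 9.84 x 10^-12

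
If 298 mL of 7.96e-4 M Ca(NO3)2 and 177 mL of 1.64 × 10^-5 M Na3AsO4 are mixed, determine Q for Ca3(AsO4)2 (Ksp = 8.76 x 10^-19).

Total volume = 298 + 177 = 475 mL.
[Ca^2+] = 7.96 x 10^-4 × (298/475) = 4.994 x 10^-4 M
[AsO4^3-] = 1.64 × 10^-5 × (177/475) = 6.111 x 10^-6 M
Ca3(AsO4)2(s) ⇌ 3 Ca^2+ + 2 AsO4^3-, so Q = [Ca^2+]^3[AsO4^3-]^2
Q = (4.994 x 10^-4)^3(6.111 × 10^-6)^2 = 4.65 × 10^-21
Q < Ksp, so no precipitate of Ca3(AsO4)2 forms.

Q ≈ 4.65 × 10^-21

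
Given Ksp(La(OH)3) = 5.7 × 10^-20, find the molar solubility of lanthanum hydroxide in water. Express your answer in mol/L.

6.8e-6 M

La(OH)3(s) ⇌ La^3+(aq) + 3 OH^-(aq)
Ksp = [La^3+][OH^-]^3
For each mole of La(OH)3 that dissolves: [La^3+] = s, [OH^-] = 3s.
So Ksp = s × (3s)^3 = 27s^4
Solving, s = (5.7 × 10^-20/27)^(1/4) = 6.8 × 10^-6 M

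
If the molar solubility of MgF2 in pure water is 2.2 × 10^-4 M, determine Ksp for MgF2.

MgF2(s) <=> Mg^2+ + 2 F^-
Let s = molar solubility. Then [Mg^2+] = s and [F^-] = 2s.
Ksp = [Mg^2+][F^-]^2
Substituting: Ksp = s(2s)^2 = 4s^3
Ksp = 4 × (2.2 x 10^-4)^3 = 4.3 x 10^-11

4.3 x 10^-11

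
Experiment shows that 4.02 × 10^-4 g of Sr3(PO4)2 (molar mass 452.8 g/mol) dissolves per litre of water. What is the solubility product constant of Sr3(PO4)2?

Molar solubility s = (4.02 × 10^-4 g/L) / (452.8 g/mol) = 8.878 × 10^-7 M.
Sr3(PO4)2(s) ⇌ 3 Sr^2+(aq) + 2 PO4^3-(aq)
Let s = molar solubility. Then [Sr^2+] = 3s and [PO4^3-] = 2s.
Ksp = [Sr^2+]^3[PO4^3-]^2
Substituting: Ksp = (3s)^3(2s)^2 = 108s^5
With s = 8.878 x 10^-7: Ksp = 5.96 x 10^-29

Ksp = 5.96 × 10^-29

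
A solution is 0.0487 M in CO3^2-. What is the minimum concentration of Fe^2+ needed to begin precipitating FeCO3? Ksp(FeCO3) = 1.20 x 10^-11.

FeCO3(s) ⇌ Fe^2+ + CO3^2-
Ksp = [Fe^2+][CO3^2-]
Precipitation begins when Q = Ksp. With [CO3^2-] = 0.0487 M:
1.20 x 10^-11 = (0.0487) × [Fe^2+]
[Fe^2+] = (1.20 x 10^-11 / 4.87 x 10^-2) = 2.46 × 10^-10 M

2.46 x 10^-10 M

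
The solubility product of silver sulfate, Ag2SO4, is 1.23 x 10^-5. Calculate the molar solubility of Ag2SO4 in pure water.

Ag2SO4(s) <=> 2 Ag^+(aq) + SO4^2-(aq)
Ksp = [Ag^+]^2[SO4^2-]
For each mole of Ag2SO4 that dissolves: [Ag^+] = 2s, [SO4^2-] = s.
Substituting: Ksp = (2s)^2s = 4s^3
s^3 = 1.23 x 10^-5 / 4, so s = 1.45 × 10^-2 M

1.45 × 10^-2 M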